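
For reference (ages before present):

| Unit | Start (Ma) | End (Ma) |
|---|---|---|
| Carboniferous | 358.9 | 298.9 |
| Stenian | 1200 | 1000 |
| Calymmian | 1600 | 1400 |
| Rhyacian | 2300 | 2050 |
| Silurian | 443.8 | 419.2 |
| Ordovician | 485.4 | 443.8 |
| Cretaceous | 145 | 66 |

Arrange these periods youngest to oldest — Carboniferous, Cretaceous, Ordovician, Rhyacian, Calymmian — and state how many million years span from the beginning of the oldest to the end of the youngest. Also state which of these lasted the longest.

Start ages (Ma): Rhyacian 2300, Calymmian 1600, Ordovician 485.4, Carboniferous 358.9, Cretaceous 145.
Ordered youngest to oldest: Cretaceous, Carboniferous, Ordovician, Calymmian, Rhyacian.
Span = 2300 − 66 = 2234 Myr.
Durations: Calymmian 200, Cretaceous 79, Rhyacian 250, Ordovician 41.6, Carboniferous 60 → longest is Rhyacian (250 Myr).

Cretaceous, Carboniferous, Ordovician, Calymmian, Rhyacian; total span 2234 Myr; longest is Rhyacian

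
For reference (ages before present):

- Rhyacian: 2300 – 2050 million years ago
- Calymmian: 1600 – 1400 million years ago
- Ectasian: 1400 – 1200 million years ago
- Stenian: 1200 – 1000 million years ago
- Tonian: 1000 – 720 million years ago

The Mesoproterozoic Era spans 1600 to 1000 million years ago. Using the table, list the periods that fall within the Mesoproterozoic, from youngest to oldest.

Stenian, Ectasian, Calymmian

Periods with both bounds inside 1600–1000 Ma: Stenian (1200–1000), Ectasian (1400–1200), Calymmian (1600–1400).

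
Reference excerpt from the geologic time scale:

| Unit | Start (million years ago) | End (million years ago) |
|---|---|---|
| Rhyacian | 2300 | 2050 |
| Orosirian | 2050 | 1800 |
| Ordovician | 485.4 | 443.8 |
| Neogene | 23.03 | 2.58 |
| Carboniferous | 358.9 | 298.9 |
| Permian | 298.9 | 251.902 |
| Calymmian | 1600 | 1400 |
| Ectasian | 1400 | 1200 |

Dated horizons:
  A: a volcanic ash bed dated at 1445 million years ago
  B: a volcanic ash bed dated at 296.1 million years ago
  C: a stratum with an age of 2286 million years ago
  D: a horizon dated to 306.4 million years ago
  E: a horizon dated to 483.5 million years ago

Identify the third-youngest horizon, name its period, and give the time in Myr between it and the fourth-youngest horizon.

E, in the Ordovician; 961.5 million years to A

Sorted youngest-first by Ma: B (296.1), D (306.4), E (483.5), A (1445), C (2286).
The third youngest is E at 483.5 Ma, which lies in 485.4–443.8 Ma: the Ordovician.
The fourth youngest is A at 1445 Ma; separation = |483.5 − 1445| = 961.5 Myr.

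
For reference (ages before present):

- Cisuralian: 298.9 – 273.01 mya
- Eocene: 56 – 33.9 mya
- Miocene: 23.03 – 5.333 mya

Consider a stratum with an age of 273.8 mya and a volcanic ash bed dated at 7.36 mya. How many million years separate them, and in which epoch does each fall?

266.44 million years apart; the first in the Cisuralian, the second in the Miocene

Elapsed time: 273.8 − 7.36 = 266.44 Myr.
273.8 Ma lies within 298.9–273.01 Ma: Cisuralian.
7.36 Ma lies within 23.03–5.333 Ma: Miocene.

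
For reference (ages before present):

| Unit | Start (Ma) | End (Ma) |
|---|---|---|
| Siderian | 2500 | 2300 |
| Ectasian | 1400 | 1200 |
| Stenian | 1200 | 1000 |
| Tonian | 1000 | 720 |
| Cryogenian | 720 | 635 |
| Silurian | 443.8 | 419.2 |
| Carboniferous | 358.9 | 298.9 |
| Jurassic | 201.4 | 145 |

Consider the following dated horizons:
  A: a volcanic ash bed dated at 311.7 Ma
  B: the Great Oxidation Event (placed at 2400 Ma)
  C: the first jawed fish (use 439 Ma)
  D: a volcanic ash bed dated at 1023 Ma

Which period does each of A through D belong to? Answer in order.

A: 311.7 Ma lies in 358.9–298.9 Ma, so Carboniferous.
B: 2400 Ma lies in 2500–2300 Ma, so Siderian.
C: 439 Ma lies in 443.8–419.2 Ma, so Silurian.
D: 1023 Ma lies in 1200–1000 Ma, so Stenian.

A — Carboniferous; B — Siderian; C — Silurian; D — Stenian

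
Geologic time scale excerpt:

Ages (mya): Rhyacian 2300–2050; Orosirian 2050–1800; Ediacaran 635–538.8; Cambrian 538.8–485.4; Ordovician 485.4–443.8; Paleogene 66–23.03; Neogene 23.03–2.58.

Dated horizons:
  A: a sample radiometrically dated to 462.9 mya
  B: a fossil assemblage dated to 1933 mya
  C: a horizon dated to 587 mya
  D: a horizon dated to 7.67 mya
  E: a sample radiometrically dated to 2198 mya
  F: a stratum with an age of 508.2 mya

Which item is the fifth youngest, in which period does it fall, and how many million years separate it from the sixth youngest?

Sorted youngest-first by Ma: D (7.67), A (462.9), F (508.2), C (587), B (1933), E (2198).
The fifth youngest is B at 1933 Ma, which lies in 2050–1800 Ma: the Orosirian.
The sixth youngest is E at 2198 Ma; separation = |1933 − 2198| = 265 Myr.

B, in the Orosirian; 265 million years to E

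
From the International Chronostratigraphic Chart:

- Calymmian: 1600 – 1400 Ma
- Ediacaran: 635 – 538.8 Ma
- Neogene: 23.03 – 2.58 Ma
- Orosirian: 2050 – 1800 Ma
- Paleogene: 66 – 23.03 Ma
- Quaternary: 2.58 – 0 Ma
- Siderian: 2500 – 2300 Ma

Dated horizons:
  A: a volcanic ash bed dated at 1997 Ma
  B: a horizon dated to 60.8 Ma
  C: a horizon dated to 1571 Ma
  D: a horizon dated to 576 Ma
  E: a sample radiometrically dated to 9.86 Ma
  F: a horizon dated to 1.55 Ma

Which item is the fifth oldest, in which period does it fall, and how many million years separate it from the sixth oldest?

Sorted oldest-first by Ma: A (1997), C (1571), D (576), B (60.8), E (9.86), F (1.55).
The fifth oldest is E at 9.86 Ma, which lies in 23.03–2.58 Ma: the Neogene.
The sixth oldest is F at 1.55 Ma; separation = |9.86 − 1.55| = 8.31 Myr.

E, in the Neogene; 8.31 million years to F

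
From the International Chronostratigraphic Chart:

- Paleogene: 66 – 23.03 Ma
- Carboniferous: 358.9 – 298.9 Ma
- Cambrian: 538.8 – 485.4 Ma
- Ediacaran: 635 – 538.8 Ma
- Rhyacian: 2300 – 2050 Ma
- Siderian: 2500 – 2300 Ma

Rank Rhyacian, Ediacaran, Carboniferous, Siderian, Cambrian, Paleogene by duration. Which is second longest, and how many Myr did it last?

Siderian, 200 million years

Start − end for each: Rhyacian 2300 − 2050 = 250; Ediacaran 635 − 538.8 = 96.2; Carboniferous 358.9 − 298.9 = 60; Siderian 2500 − 2300 = 200; Cambrian 538.8 − 485.4 = 53.4; Paleogene 66 − 23.03 = 42.97.
Ranking these from longest: Rhyacian > Siderian > Ediacaran > Carboniferous > Cambrian > Paleogene.
Position 2 in that ranking is Siderian, which lasted 200 Myr.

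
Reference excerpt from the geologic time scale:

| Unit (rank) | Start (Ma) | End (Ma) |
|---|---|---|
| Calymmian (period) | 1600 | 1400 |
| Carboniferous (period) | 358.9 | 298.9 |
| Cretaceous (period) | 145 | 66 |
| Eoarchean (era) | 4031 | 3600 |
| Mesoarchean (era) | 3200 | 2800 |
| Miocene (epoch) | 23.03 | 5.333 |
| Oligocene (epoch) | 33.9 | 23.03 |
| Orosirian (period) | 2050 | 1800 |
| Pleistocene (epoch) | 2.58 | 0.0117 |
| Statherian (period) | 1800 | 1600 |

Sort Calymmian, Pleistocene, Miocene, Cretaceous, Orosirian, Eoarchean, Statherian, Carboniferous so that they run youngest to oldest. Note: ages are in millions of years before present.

Pleistocene, Miocene, Cretaceous, Carboniferous, Calymmian, Statherian, Orosirian, Eoarchean

Read off each span (Ma): Calymmian 1600–1400; Pleistocene 2.58–0.0117; Miocene 23.03–5.333; Cretaceous 145–66; Orosirian 2050–1800; Eoarchean 4031–3600; Statherian 1800–1600; Carboniferous 358.9–298.9.
Larger Ma is older, so oldest→youngest is Eoarchean, Orosirian, Statherian, Calymmian, Carboniferous, Cretaceous, Miocene, Pleistocene; reverse it for youngest→oldest.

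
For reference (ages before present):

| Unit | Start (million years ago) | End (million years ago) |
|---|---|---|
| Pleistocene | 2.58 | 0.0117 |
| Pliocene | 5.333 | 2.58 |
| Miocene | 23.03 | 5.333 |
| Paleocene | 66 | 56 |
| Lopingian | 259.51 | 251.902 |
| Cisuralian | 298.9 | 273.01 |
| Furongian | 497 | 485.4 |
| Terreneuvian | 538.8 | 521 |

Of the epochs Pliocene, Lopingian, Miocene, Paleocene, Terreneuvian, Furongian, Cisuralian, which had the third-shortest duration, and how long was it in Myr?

Durations: Pliocene 2.753; Lopingian 7.608; Miocene 17.697; Paleocene 10; Terreneuvian 17.8; Furongian 11.6; Cisuralian 25.89 Myr.
Sorted shortest-first: Pliocene (2.753), Lopingian (7.608), Paleocene (10), Furongian (11.6), Miocene (17.697), Terreneuvian (17.8), Cisuralian (25.89).
The third shortest is Paleocene at 10 Myr.

Paleocene, 10 million years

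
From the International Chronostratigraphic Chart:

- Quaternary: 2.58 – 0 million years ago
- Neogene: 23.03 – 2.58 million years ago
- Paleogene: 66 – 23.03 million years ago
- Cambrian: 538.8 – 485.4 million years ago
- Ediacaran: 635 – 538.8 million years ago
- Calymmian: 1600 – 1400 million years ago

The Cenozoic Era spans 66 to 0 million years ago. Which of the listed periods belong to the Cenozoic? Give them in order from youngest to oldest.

Periods with both bounds inside 66–0 Ma: Quaternary (2.58–0), Neogene (23.03–2.58), Paleogene (66–23.03).

Quaternary, Neogene, Paleogene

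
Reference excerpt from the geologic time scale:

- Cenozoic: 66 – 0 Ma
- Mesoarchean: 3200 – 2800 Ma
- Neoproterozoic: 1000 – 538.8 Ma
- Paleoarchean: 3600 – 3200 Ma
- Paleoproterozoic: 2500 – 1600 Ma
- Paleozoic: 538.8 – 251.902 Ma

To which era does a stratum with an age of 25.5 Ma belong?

Cenozoic

25.5 Ma lies between 66 and 0 Ma, so it falls in the Cenozoic.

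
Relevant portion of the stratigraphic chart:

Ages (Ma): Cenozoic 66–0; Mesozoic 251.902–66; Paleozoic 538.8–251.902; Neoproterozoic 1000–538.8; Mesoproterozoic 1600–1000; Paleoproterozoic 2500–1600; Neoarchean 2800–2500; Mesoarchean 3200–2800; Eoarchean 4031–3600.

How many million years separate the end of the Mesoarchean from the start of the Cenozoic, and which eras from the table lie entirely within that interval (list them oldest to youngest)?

2734 million years; Neoarchean, Paleoproterozoic, Mesoproterozoic, Neoproterozoic, Paleozoic, Mesozoic

The Mesoarchean closes at 2800 Ma and the Cenozoic opens at 66 Ma, so the interval is 2800 − 66 = 2734 Myr.
An era fits inside if it starts at or after 2800 Ma and ends at or before 66 Ma; oldest first that gives Neoarchean, Paleoproterozoic, Mesoproterozoic, Neoproterozoic, Paleozoic, Mesozoic.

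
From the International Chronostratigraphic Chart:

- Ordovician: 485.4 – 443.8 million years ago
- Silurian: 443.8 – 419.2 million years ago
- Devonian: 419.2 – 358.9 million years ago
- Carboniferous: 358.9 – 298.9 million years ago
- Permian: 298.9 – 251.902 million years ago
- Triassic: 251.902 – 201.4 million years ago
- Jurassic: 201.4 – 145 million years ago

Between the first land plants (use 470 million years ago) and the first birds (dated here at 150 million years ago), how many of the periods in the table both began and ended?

5

The older date is 470 Ma and the younger is 150 Ma.
Periods with start < 470 and end > 150 Ma: Silurian (443.8–419.2), Devonian (419.2–358.9), Carboniferous (358.9–298.9), Permian (298.9–251.902), Triassic (251.902–201.4).
That is 5 complete periods.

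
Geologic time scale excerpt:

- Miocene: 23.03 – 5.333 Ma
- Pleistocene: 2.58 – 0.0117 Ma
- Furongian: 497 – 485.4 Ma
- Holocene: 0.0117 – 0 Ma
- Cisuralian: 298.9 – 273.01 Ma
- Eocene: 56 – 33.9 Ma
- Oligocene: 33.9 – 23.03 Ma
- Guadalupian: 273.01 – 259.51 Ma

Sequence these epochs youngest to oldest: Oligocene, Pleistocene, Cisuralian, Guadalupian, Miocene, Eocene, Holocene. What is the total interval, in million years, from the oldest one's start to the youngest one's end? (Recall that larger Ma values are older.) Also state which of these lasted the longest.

From the excerpt: Oligocene 33.9–23.03; Pleistocene 2.58–0.0117; Cisuralian 298.9–273.01; Guadalupian 273.01–259.51; Miocene 23.03–5.333; Eocene 56–33.9; Holocene 0.0117–0 (Ma).
Larger Ma is earlier, so the oldest is Cisuralian and the youngest is Holocene; youngest to oldest: Holocene, Pleistocene, Miocene, Oligocene, Eocene, Guadalupian, Cisuralian.
Oldest start 298.9 minus youngest end 0 gives 298.9 Myr overall.
Individual lengths (start − end): Guadalupian 13.5; Pleistocene 2.5683; Holocene 0.0117; Miocene 17.697; Oligocene 10.87; Eocene 22.1; Cisuralian 25.89. The largest is Cisuralian at 25.89 Myr.

Holocene → Pleistocene → Miocene → Oligocene → Eocene → Guadalupian → Cisuralian; total span 298.9 Myr; longest is Cisuralian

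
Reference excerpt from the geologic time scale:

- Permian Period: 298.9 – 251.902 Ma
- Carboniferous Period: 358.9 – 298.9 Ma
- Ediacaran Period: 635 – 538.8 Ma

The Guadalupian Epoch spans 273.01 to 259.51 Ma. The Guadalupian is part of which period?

The Guadalupian (273.01–259.51 Ma) lies entirely within 298.9–251.902 Ma, the Permian Period.

Permian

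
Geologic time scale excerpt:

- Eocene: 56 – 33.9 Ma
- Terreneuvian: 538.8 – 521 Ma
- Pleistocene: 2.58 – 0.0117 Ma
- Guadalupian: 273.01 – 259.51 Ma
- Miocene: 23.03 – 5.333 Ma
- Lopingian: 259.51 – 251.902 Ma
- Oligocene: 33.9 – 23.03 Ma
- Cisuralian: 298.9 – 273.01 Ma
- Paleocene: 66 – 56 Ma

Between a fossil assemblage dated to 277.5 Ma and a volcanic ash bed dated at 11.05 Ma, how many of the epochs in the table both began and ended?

5

277.5 Ma sits inside the Cisuralian (298.9–273.01) and 11.05 Ma inside the Miocene (23.03–5.333); neither of those is wholly between the two dates.
The listed epochs lying completely between them are Guadalupian, Lopingian, Paleocene, Eocene, Oligocene — 5 in all.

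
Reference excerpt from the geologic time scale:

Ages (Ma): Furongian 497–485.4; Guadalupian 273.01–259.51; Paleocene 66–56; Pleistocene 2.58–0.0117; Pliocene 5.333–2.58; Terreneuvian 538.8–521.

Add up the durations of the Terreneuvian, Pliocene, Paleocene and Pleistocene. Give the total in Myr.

Each duration: Terreneuvian = 17.8; Pliocene = 2.753; Paleocene = 10; Pleistocene = 2.5683.
Sum: 17.8 + 2.753 + 10 + 2.5683 = 33.1213 Myr.

33.1213 million years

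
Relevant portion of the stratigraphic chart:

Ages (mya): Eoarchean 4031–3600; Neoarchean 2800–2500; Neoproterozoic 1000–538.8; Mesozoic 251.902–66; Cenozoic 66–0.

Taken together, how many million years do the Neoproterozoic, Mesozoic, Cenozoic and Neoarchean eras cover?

Duration is start − end for each: (1000 − 538.8) + (251.902 − 66) + (66 − 0) + (2800 − 2500).
That is 461.2 + 185.902 + 66 + 300, which totals 1013.102 million years.

1013.102 million years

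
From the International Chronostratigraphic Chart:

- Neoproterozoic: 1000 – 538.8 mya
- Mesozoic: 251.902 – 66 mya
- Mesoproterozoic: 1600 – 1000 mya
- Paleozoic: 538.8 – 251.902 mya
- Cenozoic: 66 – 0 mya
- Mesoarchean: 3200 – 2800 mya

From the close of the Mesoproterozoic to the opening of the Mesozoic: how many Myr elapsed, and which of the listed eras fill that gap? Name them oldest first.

End of Mesoproterozoic = 1000 Ma; start of Mesozoic = 251.902 Ma.
Gap = 1000 − 251.902 = 748.098 Myr.
Eras wholly inside 1000–251.902 Ma: Neoproterozoic (1000–538.8), Paleozoic (538.8–251.902).

748.098 million years; Neoproterozoic, Paleozoic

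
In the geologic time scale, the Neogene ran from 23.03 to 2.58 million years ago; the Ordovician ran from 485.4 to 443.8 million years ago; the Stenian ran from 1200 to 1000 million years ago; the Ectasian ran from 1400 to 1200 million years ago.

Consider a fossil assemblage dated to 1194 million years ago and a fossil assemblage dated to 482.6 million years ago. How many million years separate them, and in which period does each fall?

711.4 million years apart; the first in the Stenian, the second in the Ordovician

Elapsed time: 1194 − 482.6 = 711.4 Myr.
1194 Ma lies within 1200–1000 Ma: Stenian.
482.6 Ma lies within 485.4–443.8 Ma: Ordovician.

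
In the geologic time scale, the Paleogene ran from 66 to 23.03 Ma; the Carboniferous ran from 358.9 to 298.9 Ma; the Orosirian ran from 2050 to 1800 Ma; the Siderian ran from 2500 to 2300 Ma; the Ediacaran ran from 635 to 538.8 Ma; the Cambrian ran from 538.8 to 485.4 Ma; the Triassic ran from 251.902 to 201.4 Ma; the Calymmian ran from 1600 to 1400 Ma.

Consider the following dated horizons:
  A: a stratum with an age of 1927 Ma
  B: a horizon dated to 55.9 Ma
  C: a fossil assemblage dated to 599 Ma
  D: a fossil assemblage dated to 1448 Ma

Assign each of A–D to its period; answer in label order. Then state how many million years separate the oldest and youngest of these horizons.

Match each age against the start–end ranges in the excerpt: A = 1927 Ma → Orosirian (2050–1800); B = 55.9 Ma → Paleogene (66–23.03); C = 599 Ma → Ediacaran (635–538.8); D = 1448 Ma → Calymmian (1600–1400).
The largest age is 1927 Ma and the smallest is 55.9 Ma; their difference is 1871.1 Myr.

A — Orosirian; B — Paleogene; C — Ediacaran; D — Calymmian; span 1871.1 million years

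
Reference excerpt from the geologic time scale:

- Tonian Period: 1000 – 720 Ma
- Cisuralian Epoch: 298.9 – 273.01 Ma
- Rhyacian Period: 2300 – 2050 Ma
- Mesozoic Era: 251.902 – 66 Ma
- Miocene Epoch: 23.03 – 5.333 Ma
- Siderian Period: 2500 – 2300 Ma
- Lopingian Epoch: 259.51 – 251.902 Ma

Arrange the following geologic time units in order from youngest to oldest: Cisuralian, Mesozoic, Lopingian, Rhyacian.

Read off each span (Ma): Cisuralian 298.9–273.01; Mesozoic 251.902–66; Lopingian 259.51–251.902; Rhyacian 2300–2050.
Larger Ma is older, so oldest→youngest is Rhyacian, Cisuralian, Lopingian, Mesozoic; reverse it for youngest→oldest.

Mesozoic → Lopingian → Cisuralian → Rhyacian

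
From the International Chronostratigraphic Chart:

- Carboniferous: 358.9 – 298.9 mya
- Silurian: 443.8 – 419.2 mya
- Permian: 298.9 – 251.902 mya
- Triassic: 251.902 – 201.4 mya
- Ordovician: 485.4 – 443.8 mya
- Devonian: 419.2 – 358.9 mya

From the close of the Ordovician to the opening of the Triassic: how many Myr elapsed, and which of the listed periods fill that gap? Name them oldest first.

The Ordovician closes at 443.8 Ma and the Triassic opens at 251.902 Ma, so the interval is 443.8 − 251.902 = 191.898 Myr.
A period fits inside if it starts at or after 443.8 Ma and ends at or before 251.902 Ma; oldest first that gives Silurian, Devonian, Carboniferous, Permian.

191.898 million years; Silurian, Devonian, Carboniferous, Permian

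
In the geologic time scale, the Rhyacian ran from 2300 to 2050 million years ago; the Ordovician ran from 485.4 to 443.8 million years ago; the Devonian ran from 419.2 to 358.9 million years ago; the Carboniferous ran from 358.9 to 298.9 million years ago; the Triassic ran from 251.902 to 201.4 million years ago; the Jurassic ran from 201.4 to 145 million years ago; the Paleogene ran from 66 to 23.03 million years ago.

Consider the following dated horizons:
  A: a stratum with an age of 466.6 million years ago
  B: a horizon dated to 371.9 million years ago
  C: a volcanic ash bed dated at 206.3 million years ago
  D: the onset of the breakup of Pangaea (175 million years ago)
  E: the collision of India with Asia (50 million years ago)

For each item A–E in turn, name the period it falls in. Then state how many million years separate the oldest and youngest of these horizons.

A — Ordovician; B — Devonian; C — Triassic; D — Jurassic; E — Paleogene; span 416.6 million years

Match each age against the start–end ranges in the excerpt: A = 466.6 Ma → Ordovician (485.4–443.8); B = 371.9 Ma → Devonian (419.2–358.9); C = 206.3 Ma → Triassic (251.902–201.4); D = 175 Ma → Jurassic (201.4–145); E = 50 Ma → Paleogene (66–23.03).
The largest age is 466.6 Ma and the smallest is 50 Ma; their difference is 416.6 Myr.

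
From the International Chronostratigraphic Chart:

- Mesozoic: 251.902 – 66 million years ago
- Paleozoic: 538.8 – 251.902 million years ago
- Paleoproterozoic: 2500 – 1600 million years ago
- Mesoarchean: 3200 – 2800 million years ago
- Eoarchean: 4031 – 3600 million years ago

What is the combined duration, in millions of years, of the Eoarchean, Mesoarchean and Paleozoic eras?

Duration is start − end for each: (4031 − 3600) + (3200 − 2800) + (538.8 − 251.902).
That is 431 + 400 + 286.898, which totals 1117.898 million years.

1117.898 million years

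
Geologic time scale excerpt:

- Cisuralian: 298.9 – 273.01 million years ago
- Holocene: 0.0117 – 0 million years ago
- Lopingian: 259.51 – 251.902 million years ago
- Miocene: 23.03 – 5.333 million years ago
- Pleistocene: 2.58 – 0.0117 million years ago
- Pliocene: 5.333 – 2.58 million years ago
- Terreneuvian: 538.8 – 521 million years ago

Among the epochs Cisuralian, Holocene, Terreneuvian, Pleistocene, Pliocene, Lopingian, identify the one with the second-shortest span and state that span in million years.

Pleistocene, 2.5683 million years

Durations: Cisuralian 25.89; Holocene 0.0117; Terreneuvian 17.8; Pleistocene 2.5683; Pliocene 2.753; Lopingian 7.608 Myr.
Sorted shortest-first: Holocene (0.0117), Pleistocene (2.5683), Pliocene (2.753), Lopingian (7.608), Terreneuvian (17.8), Cisuralian (25.89).
The second shortest is Pleistocene at 2.5683 Myr.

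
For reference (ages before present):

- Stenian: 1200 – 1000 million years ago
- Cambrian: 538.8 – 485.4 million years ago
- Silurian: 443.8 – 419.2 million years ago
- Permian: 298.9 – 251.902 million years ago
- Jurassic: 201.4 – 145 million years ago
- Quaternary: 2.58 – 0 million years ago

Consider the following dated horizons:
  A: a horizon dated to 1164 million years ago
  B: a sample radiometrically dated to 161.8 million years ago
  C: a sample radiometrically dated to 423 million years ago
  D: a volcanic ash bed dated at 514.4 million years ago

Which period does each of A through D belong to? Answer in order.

A: 1164 Ma lies in 1200–1000 Ma, so Stenian.
B: 161.8 Ma lies in 201.4–145 Ma, so Jurassic.
C: 423 Ma lies in 443.8–419.2 Ma, so Silurian.
D: 514.4 Ma lies in 538.8–485.4 Ma, so Cambrian.

A — Stenian; B — Jurassic; C — Silurian; D — Cambrian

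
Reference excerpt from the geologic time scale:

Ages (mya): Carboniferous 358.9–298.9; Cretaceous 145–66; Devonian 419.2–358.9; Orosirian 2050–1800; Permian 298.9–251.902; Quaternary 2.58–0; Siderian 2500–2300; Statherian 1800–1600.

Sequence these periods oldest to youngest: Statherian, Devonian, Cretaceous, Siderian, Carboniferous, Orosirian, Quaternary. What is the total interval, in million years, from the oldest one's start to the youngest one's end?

From the excerpt: Statherian 1800–1600; Devonian 419.2–358.9; Cretaceous 145–66; Siderian 2500–2300; Carboniferous 358.9–298.9; Orosirian 2050–1800; Quaternary 2.58–0 (Ma).
Larger Ma is earlier, so the oldest is Siderian and the youngest is Quaternary; oldest to youngest: Siderian, Orosirian, Statherian, Devonian, Carboniferous, Cretaceous, Quaternary.
Oldest start 2500 minus youngest end 0 gives 2500 Myr overall.

Siderian → Orosirian → Statherian → Devonian → Carboniferous → Cretaceous → Quaternary; total span 2500 Myr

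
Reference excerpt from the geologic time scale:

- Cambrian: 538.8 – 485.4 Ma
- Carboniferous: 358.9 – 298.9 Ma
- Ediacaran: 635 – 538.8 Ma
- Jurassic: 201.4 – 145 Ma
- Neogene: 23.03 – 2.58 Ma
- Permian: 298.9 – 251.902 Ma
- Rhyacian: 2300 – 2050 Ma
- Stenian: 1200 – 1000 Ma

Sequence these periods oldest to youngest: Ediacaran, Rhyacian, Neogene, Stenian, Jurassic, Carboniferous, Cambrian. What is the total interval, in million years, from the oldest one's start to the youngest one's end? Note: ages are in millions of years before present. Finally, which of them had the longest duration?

Start ages (Ma): Rhyacian 2300, Stenian 1200, Ediacaran 635, Cambrian 538.8, Carboniferous 358.9, Jurassic 201.4, Neogene 23.03.
Ordered oldest to youngest: Rhyacian, Stenian, Ediacaran, Cambrian, Carboniferous, Jurassic, Neogene.
Span = 2300 − 2.58 = 2297.42 Myr.
Durations: Stenian 200, Carboniferous 60, Rhyacian 250, Jurassic 56.4, Neogene 20.45, Ediacaran 96.2, Cambrian 53.4 → longest is Rhyacian (250 Myr).

Rhyacian → Stenian → Ediacaran → Cambrian → Carboniferous → Jurassic → Neogene; total span 2297.42 Myr; longest is Rhyacian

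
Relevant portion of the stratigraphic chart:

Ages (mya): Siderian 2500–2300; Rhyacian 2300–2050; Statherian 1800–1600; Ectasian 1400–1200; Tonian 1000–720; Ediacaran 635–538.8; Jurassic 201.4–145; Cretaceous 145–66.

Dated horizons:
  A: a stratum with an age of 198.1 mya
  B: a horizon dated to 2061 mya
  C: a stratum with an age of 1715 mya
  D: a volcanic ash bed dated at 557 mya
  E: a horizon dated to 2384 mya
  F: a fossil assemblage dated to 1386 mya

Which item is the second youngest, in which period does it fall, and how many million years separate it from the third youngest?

Smaller Ma means younger, so youngest first: A 198.1 < D 557 < F 1386 < C 1715 < B 2061 < E 2384.
Counting 2 along gives D (557 Ma); the excerpt puts that inside the Ediacaran, 635–538.8 Ma.
Next in line is F (1386 Ma), and 1386 − 557 = 829 Myr.

D, in the Ediacaran; 829 million years to F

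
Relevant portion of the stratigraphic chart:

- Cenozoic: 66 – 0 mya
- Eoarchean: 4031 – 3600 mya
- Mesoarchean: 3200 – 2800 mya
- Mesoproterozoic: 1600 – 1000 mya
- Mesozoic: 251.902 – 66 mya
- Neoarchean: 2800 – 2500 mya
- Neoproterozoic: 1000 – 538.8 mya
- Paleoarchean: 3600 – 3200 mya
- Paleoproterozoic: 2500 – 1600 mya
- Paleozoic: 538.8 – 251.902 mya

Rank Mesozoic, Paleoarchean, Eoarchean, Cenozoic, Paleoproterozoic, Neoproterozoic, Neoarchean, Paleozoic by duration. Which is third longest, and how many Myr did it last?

Eoarchean, 431 million years

Start − end for each: Mesozoic 251.902 − 66 = 185.902; Paleoarchean 3600 − 3200 = 400; Eoarchean 4031 − 3600 = 431; Cenozoic 66 − 0 = 66; Paleoproterozoic 2500 − 1600 = 900; Neoproterozoic 1000 − 538.8 = 461.2; Neoarchean 2800 − 2500 = 300; Paleozoic 538.8 − 251.902 = 286.898.
Ranking these from longest: Paleoproterozoic > Neoproterozoic > Eoarchean > Paleoarchean > Neoarchean > Paleozoic > Mesozoic > Cenozoic.
Position 3 in that ranking is Eoarchean, which lasted 431 Myr.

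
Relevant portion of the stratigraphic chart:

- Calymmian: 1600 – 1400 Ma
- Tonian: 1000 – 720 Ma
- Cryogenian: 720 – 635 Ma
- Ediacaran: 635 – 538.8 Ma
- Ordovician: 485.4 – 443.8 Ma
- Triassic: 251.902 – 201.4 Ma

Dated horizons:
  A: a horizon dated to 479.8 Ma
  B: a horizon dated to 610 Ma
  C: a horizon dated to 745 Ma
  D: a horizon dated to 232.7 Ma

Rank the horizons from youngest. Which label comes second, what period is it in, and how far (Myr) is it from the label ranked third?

Smaller Ma means younger, so youngest first: D 232.7 < A 479.8 < B 610 < C 745.
Counting 2 along gives A (479.8 Ma); the excerpt puts that inside the Ordovician, 485.4–443.8 Ma.
Next in line is B (610 Ma), and 610 − 479.8 = 130.2 Myr.

A, in the Ordovician; 130.2 million years to B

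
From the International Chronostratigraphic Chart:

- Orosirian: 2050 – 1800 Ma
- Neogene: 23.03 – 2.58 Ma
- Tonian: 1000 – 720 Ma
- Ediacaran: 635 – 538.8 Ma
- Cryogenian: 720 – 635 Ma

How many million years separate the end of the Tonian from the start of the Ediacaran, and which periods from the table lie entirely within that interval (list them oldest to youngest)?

85 million years; Cryogenian

End of Tonian = 720 Ma; start of Ediacaran = 635 Ma.
Gap = 720 − 635 = 85 Myr.
Periods wholly inside 720–635 Ma: Cryogenian (720–635).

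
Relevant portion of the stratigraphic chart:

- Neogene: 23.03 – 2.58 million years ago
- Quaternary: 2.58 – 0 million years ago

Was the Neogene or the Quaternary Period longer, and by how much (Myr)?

Neogene, by 17.87 million years

Neogene: 23.03 − 2.58 = 20.45 Myr.
Quaternary: 2.58 − 0 = 2.58 Myr.
Difference: 20.45 − 2.58 = 17.87 Myr, so the Neogene was longer.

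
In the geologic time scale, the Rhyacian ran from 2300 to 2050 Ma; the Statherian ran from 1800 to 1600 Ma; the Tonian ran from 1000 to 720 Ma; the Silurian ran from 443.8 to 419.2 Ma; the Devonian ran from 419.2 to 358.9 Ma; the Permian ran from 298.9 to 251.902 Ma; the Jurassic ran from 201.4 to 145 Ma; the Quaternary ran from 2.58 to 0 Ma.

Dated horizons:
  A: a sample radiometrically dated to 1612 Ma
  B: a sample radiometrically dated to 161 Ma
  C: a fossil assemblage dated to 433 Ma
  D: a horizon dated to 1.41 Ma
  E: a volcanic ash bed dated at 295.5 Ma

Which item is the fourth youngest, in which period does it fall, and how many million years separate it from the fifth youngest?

Sorted youngest-first by Ma: D (1.41), B (161), E (295.5), C (433), A (1612).
The fourth youngest is C at 433 Ma, which lies in 443.8–419.2 Ma: the Silurian.
The fifth youngest is A at 1612 Ma; separation = |433 − 1612| = 1179 Myr.

C, in the Silurian; 1179 million years to A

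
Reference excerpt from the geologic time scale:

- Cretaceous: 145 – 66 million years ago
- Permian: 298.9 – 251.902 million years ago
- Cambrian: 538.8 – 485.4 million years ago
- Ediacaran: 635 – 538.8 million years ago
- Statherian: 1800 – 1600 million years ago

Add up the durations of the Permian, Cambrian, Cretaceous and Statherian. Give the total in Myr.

Each duration: Permian = 46.998; Cambrian = 53.4; Cretaceous = 79; Statherian = 200.
Sum: 46.998 + 53.4 + 79 + 200 = 379.398 Myr.

379.398 million years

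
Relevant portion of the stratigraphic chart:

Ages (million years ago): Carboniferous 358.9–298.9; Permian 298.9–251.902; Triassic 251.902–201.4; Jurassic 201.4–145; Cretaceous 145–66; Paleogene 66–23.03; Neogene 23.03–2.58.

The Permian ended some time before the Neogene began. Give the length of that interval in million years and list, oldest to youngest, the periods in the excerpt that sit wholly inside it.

The Permian closes at 251.902 Ma and the Neogene opens at 23.03 Ma, so the interval is 251.902 − 23.03 = 228.872 Myr.
A period fits inside if it starts at or after 251.902 Ma and ends at or before 23.03 Ma; oldest first that gives Triassic, Jurassic, Cretaceous, Paleogene.

228.872 million years; Triassic, Jurassic, Cretaceous, Paleogene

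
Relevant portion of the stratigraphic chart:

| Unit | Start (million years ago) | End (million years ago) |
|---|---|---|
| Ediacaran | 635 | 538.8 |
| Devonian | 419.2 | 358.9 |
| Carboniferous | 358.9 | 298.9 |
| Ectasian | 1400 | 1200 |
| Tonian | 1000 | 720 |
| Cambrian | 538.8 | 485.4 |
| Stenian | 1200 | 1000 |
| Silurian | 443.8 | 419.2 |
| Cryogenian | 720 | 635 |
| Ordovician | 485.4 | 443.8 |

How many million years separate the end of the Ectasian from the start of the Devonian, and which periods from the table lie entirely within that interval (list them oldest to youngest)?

The Ectasian closes at 1200 Ma and the Devonian opens at 419.2 Ma, so the interval is 1200 − 419.2 = 780.8 Myr.
A period fits inside if it starts at or after 1200 Ma and ends at or before 419.2 Ma; oldest first that gives Stenian, Tonian, Cryogenian, Ediacaran, Cambrian, Ordovician, Silurian.

780.8 million years; Stenian, Tonian, Cryogenian, Ediacaran, Cambrian, Ordovician, Silurian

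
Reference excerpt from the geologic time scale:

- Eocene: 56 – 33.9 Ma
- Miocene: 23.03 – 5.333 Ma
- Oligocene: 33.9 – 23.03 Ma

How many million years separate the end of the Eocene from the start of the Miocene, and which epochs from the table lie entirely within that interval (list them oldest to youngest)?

End of Eocene = 33.9 Ma; start of Miocene = 23.03 Ma.
Gap = 33.9 − 23.03 = 10.87 Myr.
Epochs wholly inside 33.9–23.03 Ma: Oligocene (33.9–23.03).

10.87 million years; Oligocene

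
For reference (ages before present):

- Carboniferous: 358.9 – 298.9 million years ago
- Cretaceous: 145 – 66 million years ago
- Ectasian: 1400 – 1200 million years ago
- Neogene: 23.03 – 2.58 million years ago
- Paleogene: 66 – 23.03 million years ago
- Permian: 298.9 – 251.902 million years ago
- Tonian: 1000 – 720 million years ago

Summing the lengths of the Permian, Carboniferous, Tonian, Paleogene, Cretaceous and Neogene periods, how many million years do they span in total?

Each duration: Permian = 46.998; Carboniferous = 60; Tonian = 280; Paleogene = 42.97; Cretaceous = 79; Neogene = 20.45.
Sum: 46.998 + 60 + 280 + 42.97 + 79 + 20.45 = 529.418 Myr.

529.418 million years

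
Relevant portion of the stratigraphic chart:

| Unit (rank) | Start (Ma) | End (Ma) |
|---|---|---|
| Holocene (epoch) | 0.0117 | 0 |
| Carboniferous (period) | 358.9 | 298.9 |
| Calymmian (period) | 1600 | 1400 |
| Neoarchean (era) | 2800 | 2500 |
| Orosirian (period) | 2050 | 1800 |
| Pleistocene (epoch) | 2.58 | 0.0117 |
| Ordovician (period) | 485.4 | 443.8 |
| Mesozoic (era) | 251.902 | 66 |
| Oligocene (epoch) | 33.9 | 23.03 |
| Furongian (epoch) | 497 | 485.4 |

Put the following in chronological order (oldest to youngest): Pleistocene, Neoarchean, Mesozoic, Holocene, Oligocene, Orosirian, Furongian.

Neoarchean → Orosirian → Furongian → Mesozoic → Oligocene → Pleistocene → Holocene

The oldest of these is Neoarchean (starts 2800 Ma) and the youngest is Holocene (ends 0 Ma).
In between, by decreasing start age: Orosirian (2050), Furongian (497), Mesozoic (251.902), Oligocene (33.9), Pleistocene (2.58).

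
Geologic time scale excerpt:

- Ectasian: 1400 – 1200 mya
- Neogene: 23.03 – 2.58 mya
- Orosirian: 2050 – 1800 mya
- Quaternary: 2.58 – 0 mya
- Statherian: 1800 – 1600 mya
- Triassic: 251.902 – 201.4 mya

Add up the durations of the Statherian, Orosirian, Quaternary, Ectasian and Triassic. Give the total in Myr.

Duration is start − end for each: (1800 − 1600) + (2050 − 1800) + (2.58 − 0) + (1400 − 1200) + (251.902 − 201.4).
That is 200 + 250 + 2.58 + 200 + 50.502, which totals 703.082 million years.

703.082 million years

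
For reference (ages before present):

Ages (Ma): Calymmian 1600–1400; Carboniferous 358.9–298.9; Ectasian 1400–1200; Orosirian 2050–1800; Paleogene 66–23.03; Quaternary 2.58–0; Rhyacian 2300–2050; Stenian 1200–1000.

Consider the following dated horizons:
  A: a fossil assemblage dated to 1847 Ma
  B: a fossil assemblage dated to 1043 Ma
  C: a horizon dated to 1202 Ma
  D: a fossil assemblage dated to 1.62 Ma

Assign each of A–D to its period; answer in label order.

A — Orosirian; B — Stenian; C — Ectasian; D — Quaternary

Match each age against the start–end ranges in the excerpt: A = 1847 Ma → Orosirian (2050–1800); B = 1043 Ma → Stenian (1200–1000); C = 1202 Ma → Ectasian (1400–1200); D = 1.62 Ma → Quaternary (2.58–0).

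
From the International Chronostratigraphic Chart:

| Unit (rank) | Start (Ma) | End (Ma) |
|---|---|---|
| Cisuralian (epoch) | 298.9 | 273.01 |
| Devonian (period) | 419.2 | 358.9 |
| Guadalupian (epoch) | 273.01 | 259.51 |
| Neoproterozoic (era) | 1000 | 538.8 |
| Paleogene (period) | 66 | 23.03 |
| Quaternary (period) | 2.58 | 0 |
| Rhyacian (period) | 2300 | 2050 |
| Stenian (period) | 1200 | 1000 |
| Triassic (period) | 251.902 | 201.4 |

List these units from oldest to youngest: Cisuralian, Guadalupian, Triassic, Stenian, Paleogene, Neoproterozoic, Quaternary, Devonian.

The oldest of these is Stenian (starts 1200 Ma) and the youngest is Quaternary (ends 0 Ma).
In between, by decreasing start age: Neoproterozoic (1000), Devonian (419.2), Cisuralian (298.9), Guadalupian (273.01), Triassic (251.902), Paleogene (66).

Stenian, then Neoproterozoic, then Devonian, then Cisuralian, then Guadalupian, then Triassic, then Paleogene, then Quaternary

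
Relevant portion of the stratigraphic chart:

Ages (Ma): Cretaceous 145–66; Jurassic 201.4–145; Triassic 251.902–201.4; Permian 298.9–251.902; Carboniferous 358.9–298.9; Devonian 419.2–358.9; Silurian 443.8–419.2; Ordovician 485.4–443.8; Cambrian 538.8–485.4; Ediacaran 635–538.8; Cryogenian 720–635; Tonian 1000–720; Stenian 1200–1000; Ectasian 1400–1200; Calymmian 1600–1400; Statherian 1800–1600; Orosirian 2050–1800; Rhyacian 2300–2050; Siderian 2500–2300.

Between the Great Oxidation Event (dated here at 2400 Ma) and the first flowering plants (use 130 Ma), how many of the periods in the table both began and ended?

17

2400 Ma sits inside the Siderian (2500–2300) and 130 Ma inside the Cretaceous (145–66); neither of those is wholly between the two dates.
The listed periods lying completely between them are Rhyacian, Orosirian, Statherian, Calymmian, Ectasian, Stenian, Tonian, Cryogenian, Ediacaran, Cambrian, Ordovician, Silurian, Devonian, Carboniferous, Permian, Triassic, Jurassic — 17 in all.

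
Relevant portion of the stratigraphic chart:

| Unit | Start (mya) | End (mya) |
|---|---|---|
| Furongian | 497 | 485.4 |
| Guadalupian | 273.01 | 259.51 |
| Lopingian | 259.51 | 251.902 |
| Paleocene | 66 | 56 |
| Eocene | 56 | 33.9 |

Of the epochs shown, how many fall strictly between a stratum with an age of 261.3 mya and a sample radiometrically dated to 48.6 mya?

261.3 Ma sits inside the Guadalupian (273.01–259.51) and 48.6 Ma inside the Eocene (56–33.9); neither of those is wholly between the two dates.
The listed epochs lying completely between them are Lopingian, Paleocene — 2 in all.

2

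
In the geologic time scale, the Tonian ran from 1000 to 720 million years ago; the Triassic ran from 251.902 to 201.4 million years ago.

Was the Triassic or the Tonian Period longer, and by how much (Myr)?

Triassic: 251.902 − 201.4 = 50.502 Myr.
Tonian: 1000 − 720 = 280 Myr.
Difference: 280 − 50.502 = 229.498 Myr, so the Tonian was longer.

Tonian, by 229.498 million years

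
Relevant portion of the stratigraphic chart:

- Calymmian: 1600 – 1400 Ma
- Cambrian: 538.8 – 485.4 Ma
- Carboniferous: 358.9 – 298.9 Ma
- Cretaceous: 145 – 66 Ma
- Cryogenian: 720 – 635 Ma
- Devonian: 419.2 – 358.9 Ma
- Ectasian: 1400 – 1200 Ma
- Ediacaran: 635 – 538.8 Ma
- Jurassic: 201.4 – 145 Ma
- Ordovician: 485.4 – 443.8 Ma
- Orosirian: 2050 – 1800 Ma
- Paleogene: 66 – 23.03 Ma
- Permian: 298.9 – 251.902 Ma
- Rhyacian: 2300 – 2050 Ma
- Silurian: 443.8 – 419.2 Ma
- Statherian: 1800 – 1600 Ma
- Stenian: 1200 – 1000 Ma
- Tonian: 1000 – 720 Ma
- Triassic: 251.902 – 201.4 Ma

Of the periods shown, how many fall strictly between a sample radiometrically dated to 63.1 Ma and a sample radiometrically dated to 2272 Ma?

2272 Ma sits inside the Rhyacian (2300–2050) and 63.1 Ma inside the Paleogene (66–23.03); neither of those is wholly between the two dates.
The listed periods lying completely between them are Orosirian, Statherian, Calymmian, Ectasian, Stenian, Tonian, Cryogenian, Ediacaran, Cambrian, Ordovician, Silurian, Devonian, Carboniferous, Permian, Triassic, Jurassic, Cretaceous — 17 in all.

17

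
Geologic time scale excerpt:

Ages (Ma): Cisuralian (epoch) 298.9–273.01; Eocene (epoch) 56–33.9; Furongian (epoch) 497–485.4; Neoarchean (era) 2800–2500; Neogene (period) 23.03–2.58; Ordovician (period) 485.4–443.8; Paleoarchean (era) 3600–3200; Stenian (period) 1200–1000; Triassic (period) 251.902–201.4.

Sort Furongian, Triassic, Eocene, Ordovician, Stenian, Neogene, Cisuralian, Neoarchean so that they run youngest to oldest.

Neogene, Eocene, Triassic, Cisuralian, Ordovician, Furongian, Stenian, Neoarchean

The oldest of these is Neoarchean (starts 2800 Ma) and the youngest is Neogene (ends 2.58 Ma).
In between, by decreasing start age: Stenian (1200), Furongian (497), Ordovician (485.4), Cisuralian (298.9), Triassic (251.902), Eocene (56).
Listing youngest first means reversing that sequence.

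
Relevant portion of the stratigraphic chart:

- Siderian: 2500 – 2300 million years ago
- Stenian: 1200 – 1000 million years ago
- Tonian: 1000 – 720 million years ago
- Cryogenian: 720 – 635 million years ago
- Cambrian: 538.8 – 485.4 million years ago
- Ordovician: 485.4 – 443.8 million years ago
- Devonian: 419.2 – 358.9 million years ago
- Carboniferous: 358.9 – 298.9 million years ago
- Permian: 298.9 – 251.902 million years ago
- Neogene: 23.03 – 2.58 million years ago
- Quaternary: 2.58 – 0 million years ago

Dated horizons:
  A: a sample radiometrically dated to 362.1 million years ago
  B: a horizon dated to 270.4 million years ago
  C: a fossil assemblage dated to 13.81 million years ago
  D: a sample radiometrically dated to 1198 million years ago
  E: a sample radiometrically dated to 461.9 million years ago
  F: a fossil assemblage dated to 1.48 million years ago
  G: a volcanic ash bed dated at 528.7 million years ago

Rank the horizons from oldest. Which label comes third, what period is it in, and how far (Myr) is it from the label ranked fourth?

E, in the Ordovician; 99.8 million years to A

Sorted oldest-first by Ma: D (1198), G (528.7), E (461.9), A (362.1), B (270.4), C (13.81), F (1.48).
The third oldest is E at 461.9 Ma, which lies in 485.4–443.8 Ma: the Ordovician.
The fourth oldest is A at 362.1 Ma; separation = |461.9 − 362.1| = 99.8 Myr.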